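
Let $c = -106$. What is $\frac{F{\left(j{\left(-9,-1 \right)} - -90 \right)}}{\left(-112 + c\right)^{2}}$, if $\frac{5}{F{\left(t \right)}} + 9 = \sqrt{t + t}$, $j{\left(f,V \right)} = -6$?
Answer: $\frac{15}{1378196} + \frac{5 \sqrt{42}}{2067294} \approx 2.6558 \cdot 10^{-5}$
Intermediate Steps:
$F{\left(t \right)} = \frac{5}{-9 + \sqrt{2} \sqrt{t}}$ ($F{\left(t \right)} = \frac{5}{-9 + \sqrt{t + t}} = \frac{5}{-9 + \sqrt{2 t}} = \frac{5}{-9 + \sqrt{2} \sqrt{t}}$)
$\frac{F{\left(j{\left(-9,-1 \right)} - -90 \right)}}{\left(-112 + c\right)^{2}} = \frac{5 \frac{1}{-9 + \sqrt{2} \sqrt{-6 - -90}}}{\left(-112 - 106\right)^{2}} = \frac{5 \frac{1}{-9 + \sqrt{2} \sqrt{-6 + 90}}}{\left(-218\right)^{2}} = \frac{5 \frac{1}{-9 + \sqrt{2} \sqrt{84}}}{47524} = \frac{5}{-9 + \sqrt{2} \cdot 2 \sqrt{21}} \cdot \frac{1}{47524} = \frac{5}{-9 + 2 \sqrt{42}} \cdot \frac{1}{47524} = \frac{5}{47524 \left(-9 + 2 \sqrt{42}\right)}$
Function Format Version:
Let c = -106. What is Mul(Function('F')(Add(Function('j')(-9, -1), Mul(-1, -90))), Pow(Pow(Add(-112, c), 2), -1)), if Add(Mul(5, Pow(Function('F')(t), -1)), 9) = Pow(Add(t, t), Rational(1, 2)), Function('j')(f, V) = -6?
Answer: Add(Rational(15, 1378196), Mul(Rational(5, 2067294), Pow(42, Rational(1, 2)))) ≈ 2.6558e-5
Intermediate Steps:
Function('F')(t) = Mul(5, Pow(Add(-9, Mul(Pow(2, Rational(1, 2)), Pow(t, Rational(1, 2)))), -1)) (Function('F')(t) = Mul(5, Pow(Add(-9, Pow(Add(t, t), Rational(1, 2))), -1)) = Mul(5, Pow(Add(-9, Pow(Mul(2, t), Rational(1, 2))), -1)) = Mul(5, Pow(Add(-9, Mul(Pow(2, Rational(1, 2)), Pow(t, Rational(1, 2)))), -1)))
Mul(Function('F')(Add(Function('j')(-9, -1), Mul(-1, -90))), Pow(Pow(Add(-112, c), 2), -1)) = Mul(Mul(5, Pow(Add(-9, Mul(Pow(2, Rational(1, 2)), Pow(Add(-6, Mul(-1, -90)), Rational(1, 2)))), -1)), Pow(Pow(Add(-112, -106), 2), -1)) = Mul(Mul(5, Pow(Add(-9, Mul(Pow(2, Rational(1, 2)), Pow(Add(-6, 90), Rational(1, 2)))), -1)), Pow(Pow(-218, 2), -1)) = Mul(Mul(5, Pow(Add(-9, Mul(Pow(2, Rational(1, 2)), Pow(84, Rational(1, 2)))), -1)), Pow(47524, -1)) = Mul(Mul(5, Pow(Add(-9, Mul(Pow(2, Rational(1, 2)), Mul(2, Pow(21, Rational(1, 2))))), -1)), Rational(1, 47524)) = Mul(Mul(5, Pow(Add(-9, Mul(2, Pow(42, Rational(1, 2)))), -1)), Rational(1, 47524)) = Mul(Rational(5, 47524), Pow(Add(-9, Mul(2, Pow(42, Rational(1, 2)))), -1))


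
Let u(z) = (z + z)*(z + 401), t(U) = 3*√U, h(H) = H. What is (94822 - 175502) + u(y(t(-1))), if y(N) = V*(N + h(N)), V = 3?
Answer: -81328 + 14436*I ≈ -81328.0 + 14436.0*I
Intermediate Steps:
y(N) = 6*N (y(N) = 3*(N + N) = 3*(2*N) = 6*N)
u(z) = 2*z*(401 + z) (u(z) = (2*z)*(401 + z) = 2*z*(401 + z))
(94822 - 175502) + u(y(t(-1))) = (94822 - 175502) + 2*(6*(3*√(-1)))*(401 + 6*(3*√(-1))) = -80680 + 2*(6*(3*I))*(401 + 6*(3*I)) = -80680 + 2*(18*I)*(401 + 18*I) = -80680 + 36*I*(401 + 18*I)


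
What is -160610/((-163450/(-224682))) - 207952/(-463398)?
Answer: -836111390278078/3787120155 ≈ -2.2078e+5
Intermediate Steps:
-160610/((-163450/(-224682))) - 207952/(-463398) = -160610/((-163450*(-1/224682))) - 207952*(-1/463398) = -160610/81725/112341 + 103976/231699 = -160610*112341/81725 + 103976/231699 = -3608617602/16345 + 103976/231699 = -836111390278078/3787120155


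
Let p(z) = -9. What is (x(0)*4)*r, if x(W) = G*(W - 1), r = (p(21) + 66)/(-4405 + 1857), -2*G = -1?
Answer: 57/1274 ≈ 0.044741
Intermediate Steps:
G = ½ (G = -½*(-1) = ½ ≈ 0.50000)
r = -57/2548 (r = (-9 + 66)/(-4405 + 1857) = 57/(-2548) = 57*(-1/2548) = -57/2548 ≈ -0.022370)
x(W) = -½ + W/2 (x(W) = (W - 1)/2 = (-1 + W)/2 = -½ + W/2)
(x(0)*4)*r = ((-½ + (½)*0)*4)*(-57/2548) = ((-½ + 0)*4)*(-57/2548) = -½*4*(-57/2548) = -2*(-57/2548) = 57/1274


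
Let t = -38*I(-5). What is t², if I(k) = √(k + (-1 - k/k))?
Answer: -10108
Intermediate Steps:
I(k) = √(-2 + k) (I(k) = √(k + (-1 - 1*1)) = √(k + (-1 - 1)) = √(k - 2) = √(-2 + k))
t = -38*I*√7 (t = -38*√(-2 - 5) = -38*I*√7 ≈ -100.54*I)
t² = (-38*I*√7)² = -10108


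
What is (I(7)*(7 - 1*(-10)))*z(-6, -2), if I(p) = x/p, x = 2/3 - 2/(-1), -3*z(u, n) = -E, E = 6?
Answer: 272/21 ≈ 12.952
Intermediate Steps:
z(u, n) = 2 (z(u, n) = -(-1)*6/3 = -⅓*(-6) = 2)
x = 8/3 (x = 2*(⅓) - 2*(-1) = ⅔ + 2 = 8/3 ≈ 2.6667)
I(p) = 8/(3*p)
(I(7)*(7 - 1*(-10)))*z(-6, -2) = (((8/3)/7)*(7 - 1*(-10)))*2 = (((8/3)*(⅐))*(7 + 10))*2 = ((8/21)*17)*2 = (136/21)*2 = 272/21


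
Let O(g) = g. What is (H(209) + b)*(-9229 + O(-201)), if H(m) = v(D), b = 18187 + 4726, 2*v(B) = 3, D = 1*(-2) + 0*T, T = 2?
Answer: -216083735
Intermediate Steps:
D = -2 (D = 1*(-2) + 0*2 = -2 + 0 = -2)
v(B) = 3/2 (v(B) = (½)*3 = 3/2)
b = 22913
H(m) = 3/2
(H(209) + b)*(-9229 + O(-201)) = (3/2 + 22913)*(-9229 - 201) = (45829/2)*(-9430) = -216083735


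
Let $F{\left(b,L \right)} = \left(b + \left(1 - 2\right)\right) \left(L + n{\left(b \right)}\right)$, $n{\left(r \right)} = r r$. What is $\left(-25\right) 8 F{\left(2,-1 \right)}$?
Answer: $-600$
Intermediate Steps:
$n{\left(r \right)} = r^{2}$
$F{\left(b,L \right)} = \left(-1 + b\right) \left(L + b^{2}\right)$ ($F{\left(b,L \right)} = \left(b + \left(1 - 2\right)\right) \left(L + b^{2}\right) = \left(b - 1\right) \left(L + b^{2}\right) = \left(-1 + b\right) \left(L + b^{2}\right)$)
$\left(-25\right) 8 F{\left(2,-1 \right)} = \left(-25\right) 8 \left(2^{3} - -1 - 2^{2} - 2\right) = - 200 \left(8 + 1 - 4 - 2\right) = \left(-200\right) 3 = -600$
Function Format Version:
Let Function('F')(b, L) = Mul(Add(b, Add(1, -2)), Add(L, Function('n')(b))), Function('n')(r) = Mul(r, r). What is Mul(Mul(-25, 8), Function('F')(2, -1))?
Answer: -600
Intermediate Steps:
Function('n')(r) = Pow(r, 2)
Function('F')(b, L) = Mul(Add(-1, b), Add(L, Pow(b, 2))) (Function('F')(b, L) = Mul(Add(b, Add(1, -2)), Add(L, Pow(b, 2))) = Mul(Add(b, -1), Add(L, Pow(b, 2))) = Mul(Add(-1, b), Add(L, Pow(b, 2))))
Mul(Mul(-25, 8), Function('F')(2, -1)) = Mul(Mul(-25, 8), Add(Pow(2, 3), Mul(-1, -1), Mul(-1, Pow(2, 2)), Mul(-1, 2))) = Mul(-200, Add(8, 1, Mul(-1, 4), -2)) = Mul(-200, Add(8, 1, -4, -2)) = Mul(-200, 3) = -600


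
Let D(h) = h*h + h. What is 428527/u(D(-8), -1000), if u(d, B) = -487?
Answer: -428527/487 ≈ -879.93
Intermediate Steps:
D(h) = h + h**2 (D(h) = h**2 + h = h + h**2)
428527/u(D(-8), -1000) = 428527/(-487) = 428527*(-1/487) = -428527/487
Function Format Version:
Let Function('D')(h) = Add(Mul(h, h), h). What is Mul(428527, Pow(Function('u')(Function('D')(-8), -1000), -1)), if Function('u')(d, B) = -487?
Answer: Rational(-428527, 487) ≈ -879.93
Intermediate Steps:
Function('D')(h) = Add(h, Pow(h, 2)) (Function('D')(h) = Add(Pow(h, 2), h) = Add(h, Pow(h, 2)))
Mul(428527, Pow(Function('u')(Function('D')(-8), -1000), -1)) = Mul(428527, Pow(-487, -1)) = Mul(428527, Rational(-1, 487)) = Rational(-428527, 487)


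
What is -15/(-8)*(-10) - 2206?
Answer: -8899/4 ≈ -2224.8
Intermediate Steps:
-15/(-8)*(-10) - 2206 = -15*(-⅛)*(-10) - 2206 = (15/8)*(-10) - 2206 = -75/4 - 2206 = -8899/4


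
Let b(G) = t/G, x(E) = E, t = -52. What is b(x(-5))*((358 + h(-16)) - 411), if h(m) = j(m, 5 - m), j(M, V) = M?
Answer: -3588/5 ≈ -717.60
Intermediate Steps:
h(m) = m
b(G) = -52/G
b(x(-5))*((358 + h(-16)) - 411) = (-52/(-5))*((358 - 16) - 411) = (-52*(-⅕))*(342 - 411) = (52/5)*(-69) = -3588/5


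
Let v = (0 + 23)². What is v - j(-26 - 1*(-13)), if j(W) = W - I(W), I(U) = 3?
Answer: 545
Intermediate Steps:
v = 529 (v = 23² = 529)
j(W) = -3 + W (j(W) = W - 1*3 = W - 3 = -3 + W)
v - j(-26 - 1*(-13)) = 529 - (-3 + (-26 - 1*(-13))) = 529 - (-3 + (-26 + 13)) = 529 - (-3 - 13) = 529 - 1*(-16) = 529 + 16 = 545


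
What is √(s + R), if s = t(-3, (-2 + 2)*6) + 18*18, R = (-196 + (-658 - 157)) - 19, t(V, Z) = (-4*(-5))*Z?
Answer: I*√706 ≈ 26.571*I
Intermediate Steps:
t(V, Z) = 20*Z
R = -1030 (R = (-196 - 815) - 19 = -1011 - 19 = -1030)
s = 324 (s = 20*((-2 + 2)*6) + 18*18 = 20*(0*6) + 324 = 20*0 + 324 = 0 + 324 = 324)
√(s + R) = √(324 - 1030) = √(-706) = I*√706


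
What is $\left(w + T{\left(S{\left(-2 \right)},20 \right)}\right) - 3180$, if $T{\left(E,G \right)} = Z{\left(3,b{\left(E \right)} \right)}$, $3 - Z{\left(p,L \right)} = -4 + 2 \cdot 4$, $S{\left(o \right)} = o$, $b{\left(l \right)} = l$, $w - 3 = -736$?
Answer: $-3914$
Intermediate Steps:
$w = -733$ ($w = 3 - 736 = -733$)
$Z{\left(p,L \right)} = -1$ ($Z{\left(p,L \right)} = 3 - \left(-4 + 2 \cdot 4\right) = 3 - \left(-4 + 8\right) = 3 - 4 = -1$)
$T{\left(E,G \right)} = -1$
$\left(w + T{\left(S{\left(-2 \right)},20 \right)}\right) - 3180 = \left(-733 - 1\right) - 3180 = -734 - 3180 = -3914$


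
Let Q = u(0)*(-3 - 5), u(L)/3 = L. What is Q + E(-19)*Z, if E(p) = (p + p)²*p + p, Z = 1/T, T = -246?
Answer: 27455/246 ≈ 111.61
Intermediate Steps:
u(L) = 3*L
Q = 0 (Q = (3*0)*(-3 - 5) = 0*(-8) = 0)
Z = -1/246 (Z = 1/(-246) = -1/246 ≈ -0.0040650)
E(p) = p + 4*p³ (E(p) = (2*p)²*p + p = (4*p²)*p + p = 4*p³ + p = p + 4*p³)
Q + E(-19)*Z = 0 + (-19 + 4*(-19)³)*(-1/246) = 0 + (-19 + 4*(-6859))*(-1/246) = 0 + (-19 - 27436)*(-1/246) = 0 - 27455*(-1/246) = 0 + 27455/246 = 27455/246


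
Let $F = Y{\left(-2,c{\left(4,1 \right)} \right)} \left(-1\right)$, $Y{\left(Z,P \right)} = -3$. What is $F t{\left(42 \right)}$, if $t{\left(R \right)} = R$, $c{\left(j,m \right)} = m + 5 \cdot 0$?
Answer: $126$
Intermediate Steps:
$c{\left(j,m \right)} = m$ ($c{\left(j,m \right)} = m + 0 = m$)
$F = 3$ ($F = \left(-3\right) \left(-1\right) = 3$)
$F t{\left(42 \right)} = 3 \cdot 42 = 126$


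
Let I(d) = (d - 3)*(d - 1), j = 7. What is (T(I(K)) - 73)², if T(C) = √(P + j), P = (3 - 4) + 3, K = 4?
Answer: 4900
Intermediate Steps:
P = 2 (P = -1 + 3 = 2)
I(d) = (-1 + d)*(-3 + d) (I(d) = (-3 + d)*(-1 + d) = (-1 + d)*(-3 + d))
T(C) = 3 (T(C) = √(2 + 7) = √9 = 3)
(T(I(K)) - 73)² = (3 - 73)² = (-70)² = 4900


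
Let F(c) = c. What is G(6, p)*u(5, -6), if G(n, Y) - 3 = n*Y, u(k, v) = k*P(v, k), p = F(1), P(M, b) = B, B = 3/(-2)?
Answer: -135/2 ≈ -67.500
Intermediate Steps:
B = -3/2 (B = 3*(-½) = -3/2 ≈ -1.5000)
P(M, b) = -3/2
p = 1
u(k, v) = -3*k/2 (u(k, v) = k*(-3/2) = -3*k/2)
G(n, Y) = 3 + Y*n (G(n, Y) = 3 + n*Y = 3 + Y*n)
G(6, p)*u(5, -6) = (3 + 1*6)*(-3/2*5) = (3 + 6)*(-15/2) = 9*(-15/2) = -135/2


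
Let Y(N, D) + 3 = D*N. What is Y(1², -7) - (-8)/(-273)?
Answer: -2738/273 ≈ -10.029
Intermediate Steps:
Y(N, D) = -3 + D*N
Y(1², -7) - (-8)/(-273) = (-3 - 7*1²) - (-8)/(-273) = (-3 - 7*1) - (-8)*(-1)/273 = (-3 - 7) - 1*8/273 = -10 - 8/273 = -2738/273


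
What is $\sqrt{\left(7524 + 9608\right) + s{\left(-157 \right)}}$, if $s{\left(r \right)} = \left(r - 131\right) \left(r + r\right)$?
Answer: $2 \sqrt{26891} \approx 327.97$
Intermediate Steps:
$s{\left(r \right)} = 2 r \left(-131 + r\right)$ ($s{\left(r \right)} = \left(r - 131\right) 2 r = \left(-131 + r\right) 2 r = 2 r \left(-131 + r\right)$)
$\sqrt{\left(7524 + 9608\right) + s{\left(-157 \right)}} = \sqrt{\left(7524 + 9608\right) + 2 \left(-157\right) \left(-131 - 157\right)} = \sqrt{17132 + 2 \left(-157\right) \left(-288\right)} = \sqrt{17132 + 90432} = \sqrt{107564} = 2 \sqrt{26891}$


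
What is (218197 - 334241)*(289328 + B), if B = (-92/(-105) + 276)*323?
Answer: -4615034602624/105 ≈ -4.3953e+10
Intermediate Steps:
B = 9390256/105 (B = (-92*(-1/105) + 276)*323 = (92/105 + 276)*323 = (29072/105)*323 = 9390256/105 ≈ 89431.)
(218197 - 334241)*(289328 + B) = (218197 - 334241)*(289328 + 9390256/105) = -116044*39769696/105 = -4615034602624/105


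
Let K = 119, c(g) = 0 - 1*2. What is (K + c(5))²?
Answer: 13689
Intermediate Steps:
c(g) = -2 (c(g) = 0 - 2 = -2)
(K + c(5))² = (119 - 2)² = 117² = 13689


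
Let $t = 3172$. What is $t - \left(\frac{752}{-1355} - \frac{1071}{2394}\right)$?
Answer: $\frac{163377891}{51490} \approx 3173.0$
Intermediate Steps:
$t - \left(\frac{752}{-1355} - \frac{1071}{2394}\right) = 3172 - \left(\frac{752}{-1355} - \frac{1071}{2394}\right) = 3172 - \left(752 \left(- \frac{1}{1355}\right) - \frac{17}{38}\right) = 3172 - \left(- \frac{752}{1355} - \frac{17}{38}\right) = 3172 - - \frac{51611}{51490} = 3172 + \frac{51611}{51490} = \frac{163377891}{51490}$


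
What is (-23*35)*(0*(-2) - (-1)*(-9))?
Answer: 7245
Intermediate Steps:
(-23*35)*(0*(-2) - (-1)*(-9)) = -805*(0 - 1*9) = -805*(0 - 9) = -805*(-9) = 7245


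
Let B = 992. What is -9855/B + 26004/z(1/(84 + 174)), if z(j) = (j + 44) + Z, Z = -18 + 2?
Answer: 6584157369/7167200 ≈ 918.65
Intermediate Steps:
Z = -16
z(j) = 28 + j (z(j) = (j + 44) - 16 = (44 + j) - 16 = 28 + j)
-9855/B + 26004/z(1/(84 + 174)) = -9855/992 + 26004/(28 + 1/(84 + 174)) = -9855*1/992 + 26004/(28 + 1/258) = -9855/992 + 26004/(28 + 1/258) = -9855/992 + 26004/(7225/258) = -9855/992 + 26004*(258/7225) = -9855/992 + 6709032/7225 = 6584157369/7167200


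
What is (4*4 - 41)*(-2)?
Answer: 50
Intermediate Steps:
(4*4 - 41)*(-2) = (16 - 41)*(-2) = -25*(-2) = 50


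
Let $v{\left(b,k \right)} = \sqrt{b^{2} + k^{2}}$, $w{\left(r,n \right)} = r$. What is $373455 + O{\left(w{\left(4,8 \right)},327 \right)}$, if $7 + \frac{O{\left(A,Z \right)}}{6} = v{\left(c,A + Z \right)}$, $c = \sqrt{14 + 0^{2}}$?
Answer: $373413 + 90 \sqrt{487} \approx 3.754 \cdot 10^{5}$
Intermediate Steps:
$c = \sqrt{14}$ ($c = \sqrt{14 + 0} = \sqrt{14} \approx 3.7417$)
$O{\left(A,Z \right)} = -42 + 6 \sqrt{14 + \left(A + Z\right)^{2}}$ ($O{\left(A,Z \right)} = -42 + 6 \sqrt{\left(\sqrt{14}\right)^{2} + \left(A + Z\right)^{2}} = -42 + 6 \sqrt{14 + \left(A + Z\right)^{2}}$)
$373455 + O{\left(w{\left(4,8 \right)},327 \right)} = 373455 - \left(42 - 6 \sqrt{14 + \left(4 + 327\right)^{2}}\right) = 373455 - \left(42 - 6 \sqrt{14 + 331^{2}}\right) = 373455 - \left(42 - 6 \sqrt{14 + 109561}\right) = 373455 - \left(42 - 6 \sqrt{109575}\right) = 373455 - \left(42 - 6 \cdot 15 \sqrt{487}\right) = 373455 - \left(42 - 90 \sqrt{487}\right) = 373413 + 90 \sqrt{487}$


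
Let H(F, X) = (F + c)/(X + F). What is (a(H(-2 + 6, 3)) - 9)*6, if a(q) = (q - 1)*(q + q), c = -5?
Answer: -2550/49 ≈ -52.041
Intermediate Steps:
H(F, X) = (-5 + F)/(F + X) (H(F, X) = (F - 5)/(X + F) = (-5 + F)/(F + X))
a(q) = 2*q*(-1 + q) (a(q) = (-1 + q)*(2*q) = 2*q*(-1 + q))
(a(H(-2 + 6, 3)) - 9)*6 = (2*((-5 + (-2 + 6))/((-2 + 6) + 3))*(-1 + (-5 + (-2 + 6))/((-2 + 6) + 3)) - 9)*6 = (2*((-5 + 4)/(4 + 3))*(-1 + (-5 + 4)/(4 + 3)) - 9)*6 = (2*(-1/7)*(-1 - 1/7) - 9)*6 = (2*((⅐)*(-1))*(-1 + (⅐)*(-1)) - 9)*6 = (2*(-⅐)*(-1 - ⅐) - 9)*6 = (2*(-⅐)*(-8/7) - 9)*6 = (16/49 - 9)*6 = -425/49*6 = -2550/49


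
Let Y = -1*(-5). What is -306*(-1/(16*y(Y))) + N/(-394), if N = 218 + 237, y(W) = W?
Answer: 21041/7880 ≈ 2.6702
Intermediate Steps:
Y = 5
N = 455
-306*(-1/(16*y(Y))) + N/(-394) = -306/(-4*4*5) + 455/(-394) = -306/((-16*5)) + 455*(-1/394) = -306/(-80) - 455/394 = -306*(-1/80) - 455/394 = 153/40 - 455/394 = 21041/7880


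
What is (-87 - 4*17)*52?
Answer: -8060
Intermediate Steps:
(-87 - 4*17)*52 = (-87 - 68)*52 = -155*52 = -8060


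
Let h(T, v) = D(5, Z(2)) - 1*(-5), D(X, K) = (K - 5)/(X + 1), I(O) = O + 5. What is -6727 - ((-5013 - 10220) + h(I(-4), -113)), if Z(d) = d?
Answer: 17003/2 ≈ 8501.5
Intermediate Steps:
I(O) = 5 + O
D(X, K) = (-5 + K)/(1 + X)
h(T, v) = 9/2 (h(T, v) = (-5 + 2)/(1 + 5) - 1*(-5) = -3/6 + 5 = (⅙)*(-3) + 5 = -½ + 5 = 9/2)
-6727 - ((-5013 - 10220) + h(I(-4), -113)) = -6727 - ((-5013 - 10220) + 9/2) = -6727 - (-15233 + 9/2) = -6727 - 1*(-30457/2) = -6727 + 30457/2 = 17003/2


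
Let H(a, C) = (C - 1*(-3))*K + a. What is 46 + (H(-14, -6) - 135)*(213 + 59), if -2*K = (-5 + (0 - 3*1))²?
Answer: -14370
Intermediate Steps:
K = -32 (K = -(-5 + (0 - 3*1))²/2 = -(-5 + (0 - 3))²/2 = -(-5 - 3)²/2 = -½*(-8)² = -½*64 = -32)
H(a, C) = -96 + a - 32*C (H(a, C) = (C - 1*(-3))*(-32) + a = (C + 3)*(-32) + a = (3 + C)*(-32) + a = (-96 - 32*C) + a = -96 + a - 32*C)
46 + (H(-14, -6) - 135)*(213 + 59) = 46 + ((-96 - 14 - 32*(-6)) - 135)*(213 + 59) = 46 + ((-96 - 14 + 192) - 135)*272 = 46 + (82 - 135)*272 = 46 - 53*272 = 46 - 14416 = -14370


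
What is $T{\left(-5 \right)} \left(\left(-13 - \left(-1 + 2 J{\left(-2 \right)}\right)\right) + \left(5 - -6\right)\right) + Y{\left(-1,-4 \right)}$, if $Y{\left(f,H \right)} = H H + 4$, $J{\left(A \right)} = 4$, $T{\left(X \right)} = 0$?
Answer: $20$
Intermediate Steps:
$Y{\left(f,H \right)} = 4 + H^{2}$ ($Y{\left(f,H \right)} = H^{2} + 4 = 4 + H^{2}$)
$T{\left(-5 \right)} \left(\left(-13 - \left(-1 + 2 J{\left(-2 \right)}\right)\right) + \left(5 - -6\right)\right) + Y{\left(-1,-4 \right)} = 0 \left(\left(-13 + \left(\left(-2\right) 4 + 1\right)\right) + \left(5 - -6\right)\right) + \left(4 + \left(-4\right)^{2}\right) = 0 \left(\left(-13 + \left(-8 + 1\right)\right) + \left(5 + 6\right)\right) + \left(4 + 16\right) = 0 \left(\left(-13 - 7\right) + 11\right) + 20 = 0 \left(-20 + 11\right) + 20 = 0 \left(-9\right) + 20 = 0 + 20 = 20$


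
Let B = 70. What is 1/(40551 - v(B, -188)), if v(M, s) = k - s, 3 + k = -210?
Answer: 1/40576 ≈ 2.4645e-5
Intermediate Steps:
k = -213 (k = -3 - 210 = -213)
v(M, s) = -213 - s
1/(40551 - v(B, -188)) = 1/(40551 - (-213 - 1*(-188))) = 1/(40551 - (-213 + 188)) = 1/(40551 - 1*(-25)) = 1/(40551 + 25) = 1/40576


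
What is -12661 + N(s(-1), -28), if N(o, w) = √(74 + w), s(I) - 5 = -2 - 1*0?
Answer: -12661 + √46 ≈ -12654.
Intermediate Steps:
s(I) = 3 (s(I) = 5 + (-2 - 1*0) = 5 + (-2 + 0) = 5 - 2 = 3)
-12661 + N(s(-1), -28) = -12661 + √(74 - 28) = -12661 + √46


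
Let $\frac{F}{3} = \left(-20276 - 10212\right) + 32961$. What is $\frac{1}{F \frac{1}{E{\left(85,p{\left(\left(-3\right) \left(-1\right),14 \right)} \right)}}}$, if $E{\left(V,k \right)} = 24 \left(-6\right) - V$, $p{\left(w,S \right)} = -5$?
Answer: $- \frac{229}{7419} \approx -0.030867$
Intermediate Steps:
$E{\left(V,k \right)} = -144 - V$
$F = 7419$ ($F = 3 \left(\left(-20276 - 10212\right) + 32961\right) = 3 \left(-30488 + 32961\right) = 3 \cdot 2473 = 7419$)
$\frac{1}{F \frac{1}{E{\left(85,p{\left(\left(-3\right) \left(-1\right),14 \right)} \right)}}} = \frac{1}{7419 \frac{1}{-144 - 85}} = \frac{1}{7419 \frac{1}{-229}} = \frac{1}{7419 \left(- \frac{1}{229}\right)} = \frac{1}{- \frac{7419}{229}} = - \frac{229}{7419}$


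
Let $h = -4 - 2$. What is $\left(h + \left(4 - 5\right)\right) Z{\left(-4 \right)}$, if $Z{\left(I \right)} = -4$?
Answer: $28$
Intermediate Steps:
$h = -6$
$\left(h + \left(4 - 5\right)\right) Z{\left(-4 \right)} = \left(-6 + \left(4 - 5\right)\right) \left(-4\right) = \left(-6 - 1\right) \left(-4\right) = \left(-7\right) \left(-4\right) = 28$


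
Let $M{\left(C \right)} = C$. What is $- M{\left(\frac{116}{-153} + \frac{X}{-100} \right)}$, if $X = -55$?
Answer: $\frac{637}{3060} \approx 0.20817$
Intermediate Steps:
$- M{\left(\frac{116}{-153} + \frac{X}{-100} \right)} = - (\frac{116}{-153} - \frac{55}{-100}) = - (116 \left(- \frac{1}{153}\right) - - \frac{11}{20}) = - (- \frac{116}{153} + \frac{11}{20}) = \left(-1\right) \left(- \frac{637}{3060}\right) = \frac{637}{3060}$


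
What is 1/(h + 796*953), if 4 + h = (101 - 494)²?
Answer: 1/913033 ≈ 1.0952e-6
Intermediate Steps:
h = 154445 (h = -4 + (101 - 494)² = -4 + (-393)² = -4 + 154449 = 154445)
1/(h + 796*953) = 1/(154445 + 796*953) = 1/(154445 + 758588) = 1/913033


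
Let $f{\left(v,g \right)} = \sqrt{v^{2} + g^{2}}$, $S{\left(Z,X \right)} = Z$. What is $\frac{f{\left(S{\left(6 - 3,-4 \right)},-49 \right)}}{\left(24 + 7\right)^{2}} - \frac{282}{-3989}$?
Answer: $\frac{282}{3989} + \frac{\sqrt{2410}}{961} \approx 0.12178$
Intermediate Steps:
$f{\left(v,g \right)} = \sqrt{g^{2} + v^{2}}$
$\frac{f{\left(S{\left(6 - 3,-4 \right)},-49 \right)}}{\left(24 + 7\right)^{2}} - \frac{282}{-3989} = \frac{\sqrt{\left(-49\right)^{2} + \left(6 - 3\right)^{2}}}{\left(24 + 7\right)^{2}} - \frac{282}{-3989} = \frac{\sqrt{2401 + \left(6 - 3\right)^{2}}}{31^{2}} - - \frac{282}{3989} = \frac{\sqrt{2401 + 3^{2}}}{961} + \frac{282}{3989} = \sqrt{2401 + 9} \cdot \frac{1}{961} + \frac{282}{3989} = \sqrt{2410} \cdot \frac{1}{961} + \frac{282}{3989} = \frac{\sqrt{2410}}{961} + \frac{282}{3989} = \frac{282}{3989} + \frac{\sqrt{2410}}{961}$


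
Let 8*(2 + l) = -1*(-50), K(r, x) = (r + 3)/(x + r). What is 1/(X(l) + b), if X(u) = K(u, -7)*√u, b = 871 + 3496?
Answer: 2113628/9230199179 + 638*√17/9230199179 ≈ 0.00022928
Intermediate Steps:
K(r, x) = (3 + r)/(r + x)
l = 17/4 (l = -2 + (-1*(-50))/8 = -2 + (⅛)*50 = -2 + 25/4 = 17/4 ≈ 4.2500)
b = 4367
X(u) = √u*(3 + u)/(-7 + u) (X(u) = ((3 + u)/(u - 7))*√u = ((3 + u)/(-7 + u))*√u = √u*(3 + u)/(-7 + u))
1/(X(l) + b) = 1/(√(17/4)*(3 + 17/4)/(-7 + 17/4) + 4367) = 1/((√17/2)*(29/4)/(-11/4) + 4367) = 1/((√17/2)*(-4/11)*(29/4) + 4367) = 1/(-29*√17/22 + 4367) = 1/(4367 - 29*√17/22)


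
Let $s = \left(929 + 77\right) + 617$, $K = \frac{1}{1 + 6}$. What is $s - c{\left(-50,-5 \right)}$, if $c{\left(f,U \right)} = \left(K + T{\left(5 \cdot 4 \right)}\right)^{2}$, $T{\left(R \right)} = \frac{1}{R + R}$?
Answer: $\frac{127240991}{78400} \approx 1623.0$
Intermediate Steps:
$T{\left(R \right)} = \frac{1}{2 R}$
$K = \frac{1}{7} \approx 0.14286$
$s = 1623$ ($s = 1006 + 617 = 1623$)
$c{\left(f,U \right)} = \frac{2209}{78400}$ ($c{\left(f,U \right)} = \left(\frac{1}{7} + \frac{1}{2 \cdot 5 \cdot 4}\right)^{2} = \left(\frac{1}{7} + \frac{1}{2 \cdot 20}\right)^{2} = \left(\frac{1}{7} + \frac{1}{2} \cdot \frac{1}{20}\right)^{2} = \left(\frac{1}{7} + \frac{1}{40}\right)^{2} = \left(\frac{47}{280}\right)^{2} = \frac{2209}{78400}$)
$s - c{\left(-50,-5 \right)} = 1623 - \frac{2209}{78400} = \frac{127240991}{78400}$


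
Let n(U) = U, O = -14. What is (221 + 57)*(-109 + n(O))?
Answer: -34194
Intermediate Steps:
(221 + 57)*(-109 + n(O)) = (221 + 57)*(-109 - 14) = 278*(-123) = -34194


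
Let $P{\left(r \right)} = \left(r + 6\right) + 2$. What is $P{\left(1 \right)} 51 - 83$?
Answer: $376$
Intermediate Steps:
$P{\left(r \right)} = 8 + r$ ($P{\left(r \right)} = \left(6 + r\right) + 2 = 8 + r$)
$P{\left(1 \right)} 51 - 83 = \left(8 + 1\right) 51 - 83 = 9 \cdot 51 - 83 = 459 - 83 = 376$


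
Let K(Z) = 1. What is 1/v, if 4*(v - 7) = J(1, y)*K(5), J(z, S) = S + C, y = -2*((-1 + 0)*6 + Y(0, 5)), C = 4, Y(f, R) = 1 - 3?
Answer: 1/12 ≈ 0.083333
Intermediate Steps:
Y(f, R) = -2
y = 16 (y = -2*((-1 + 0)*6 - 2) = -2*(-1*6 - 2) = -2*(-6 - 2) = -2*(-8) = 16)
J(z, S) = 4 + S (J(z, S) = S + 4 = 4 + S)
v = 12 (v = 7 + ((4 + 16)*1)/4 = 7 + (20*1)/4 = 7 + (¼)*20 = 7 + 5 = 12)
1/v = 1/12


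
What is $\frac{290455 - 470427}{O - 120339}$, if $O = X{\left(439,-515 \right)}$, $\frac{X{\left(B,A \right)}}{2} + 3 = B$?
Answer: $\frac{179972}{119467} \approx 1.5065$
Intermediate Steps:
$X{\left(B,A \right)} = -6 + 2 B$
$O = 872$ ($O = -6 + 2 \cdot 439 = -6 + 878 = 872$)
$\frac{290455 - 470427}{O - 120339} = \frac{290455 - 470427}{872 - 120339} = - \frac{179972}{-119467} = \left(-179972\right) \left(- \frac{1}{119467}\right) = \frac{179972}{119467}$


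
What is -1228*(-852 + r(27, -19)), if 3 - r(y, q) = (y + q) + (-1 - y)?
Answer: 1018012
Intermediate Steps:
r(y, q) = 4 - q (r(y, q) = 3 - ((y + q) + (-1 - y)) = 3 - ((q + y) + (-1 - y)) = 3 - (-1 + q) = 3 + (1 - q) = 4 - q)
-1228*(-852 + r(27, -19)) = -1228*(-852 + (4 - 1*(-19))) = -1228*(-852 + (4 + 19)) = -1228*(-852 + 23) = -1228*(-829) = 1018012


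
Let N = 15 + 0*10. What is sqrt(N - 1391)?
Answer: 4*I*sqrt(86) ≈ 37.094*I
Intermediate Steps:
N = 15 (N = 15 + 0 = 15)
sqrt(N - 1391) = sqrt(15 - 1391) = sqrt(-1376) = 4*I*sqrt(86)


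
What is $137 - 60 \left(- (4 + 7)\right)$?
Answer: $797$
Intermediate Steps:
$137 - 60 \left(- (4 + 7)\right) = 137 - 60 \left(\left(-1\right) 11\right) = 137 - -660 = 137 + 660 = 797$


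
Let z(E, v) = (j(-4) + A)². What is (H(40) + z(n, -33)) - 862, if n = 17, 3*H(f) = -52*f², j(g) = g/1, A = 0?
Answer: -85738/3 ≈ -28579.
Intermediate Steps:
j(g) = g (j(g) = g*1 = g)
H(f) = -52*f²/3 (H(f) = (-52*f²)/3 = -52*f²/3)
z(E, v) = 16 (z(E, v) = (-4 + 0)² = (-4)² = 16)
(H(40) + z(n, -33)) - 862 = (-52/3*40² + 16) - 862 = (-52/3*1600 + 16) - 862 = (-83200/3 + 16) - 862 = -83152/3 - 862 = -85738/3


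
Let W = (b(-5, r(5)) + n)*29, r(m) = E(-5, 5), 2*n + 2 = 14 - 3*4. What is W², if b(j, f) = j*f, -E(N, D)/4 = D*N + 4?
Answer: 148352400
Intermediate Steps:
E(N, D) = -16 - 4*D*N (E(N, D) = -4*(D*N + 4) = -4*(4 + D*N) = -16 - 4*D*N)
n = 0 (n = -1 + (14 - 3*4)/2 = -1 + (14 - 12)/2 = -1 + (½)*2 = -1 + 1 = 0)
r(m) = 84 (r(m) = -16 - 4*5*(-5) = -16 + 100 = 84)
b(j, f) = f*j
W = -12180 (W = (84*(-5) + 0)*29 = (-420 + 0)*29 = -420*29 = -12180)
W² = (-12180)² = 148352400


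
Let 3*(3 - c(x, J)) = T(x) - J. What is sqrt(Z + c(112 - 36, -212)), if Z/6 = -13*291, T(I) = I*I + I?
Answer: I*sqrt(222447)/3 ≈ 157.21*I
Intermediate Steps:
T(I) = I + I**2 (T(I) = I**2 + I = I + I**2)
c(x, J) = 3 + J/3 - x*(1 + x)/3 (c(x, J) = 3 - (x*(1 + x) - J)/3 = 3 - (-J + x*(1 + x))/3 = 3 + (J/3 - x*(1 + x)/3) = 3 + J/3 - x*(1 + x)/3)
Z = -22698 (Z = 6*(-13*291) = 6*(-3783) = -22698)
sqrt(Z + c(112 - 36, -212)) = sqrt(-22698 + (3 + (1/3)*(-212) - (112 - 36)*(1 + (112 - 36))/3)) = sqrt(-22698 + (3 - 212/3 - 1/3*76*(1 + 76))) = sqrt(-22698 + (3 - 212/3 - 1/3*76*77)) = sqrt(-22698 + (3 - 212/3 - 5852/3)) = sqrt(-22698 - 6055/3) = sqrt(-74149/3) = I*sqrt(222447)/3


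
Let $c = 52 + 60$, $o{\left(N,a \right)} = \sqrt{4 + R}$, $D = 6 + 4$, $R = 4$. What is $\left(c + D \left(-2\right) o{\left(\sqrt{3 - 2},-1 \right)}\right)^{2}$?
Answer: $15744 - 8960 \sqrt{2} \approx 3072.6$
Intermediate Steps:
$D = 10$
$o{\left(N,a \right)} = 2 \sqrt{2}$ ($o{\left(N,a \right)} = \sqrt{4 + 4} = \sqrt{8} = 2 \sqrt{2}$)
$c = 112$
$\left(c + D \left(-2\right) o{\left(\sqrt{3 - 2},-1 \right)}\right)^{2} = \left(112 + 10 \left(-2\right) 2 \sqrt{2}\right)^{2} = \left(112 - 20 \cdot 2 \sqrt{2}\right)^{2} = \left(112 - 40 \sqrt{2}\right)^{2}$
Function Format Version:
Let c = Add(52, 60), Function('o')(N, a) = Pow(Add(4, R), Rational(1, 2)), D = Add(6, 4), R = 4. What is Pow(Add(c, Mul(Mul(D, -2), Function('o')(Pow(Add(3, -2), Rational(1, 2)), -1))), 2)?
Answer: Add(15744, Mul(-8960, Pow(2, Rational(1, 2)))) ≈ 3072.6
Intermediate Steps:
D = 10
Function('o')(N, a) = Mul(2, Pow(2, Rational(1, 2))) (Function('o')(N, a) = Pow(Add(4, 4), Rational(1, 2)) = Pow(8, Rational(1, 2)) = Mul(2, Pow(2, Rational(1, 2))))
c = 112
Pow(Add(c, Mul(Mul(D, -2), Function('o')(Pow(Add(3, -2), Rational(1, 2)), -1))), 2) = Pow(Add(112, Mul(Mul(10, -2), Mul(2, Pow(2, Rational(1, 2))))), 2) = Pow(Add(112, Mul(-20, Mul(2, Pow(2, Rational(1, 2))))), 2) = Pow(Add(112, Mul(-40, Pow(2, Rational(1, 2)))), 2)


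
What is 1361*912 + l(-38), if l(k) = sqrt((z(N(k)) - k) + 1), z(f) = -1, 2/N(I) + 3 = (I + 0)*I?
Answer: 1241232 + sqrt(38) ≈ 1.2412e+6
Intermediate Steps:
N(I) = 2/(-3 + I**2) (N(I) = 2/(-3 + (I + 0)*I) = 2/(-3 + I*I) = 2/(-3 + I**2))
l(k) = sqrt(-k) (l(k) = sqrt((-1 - k) + 1) = sqrt(-k))
1361*912 + l(-38) = 1361*912 + sqrt(-1*(-38)) = 1241232 + sqrt(38)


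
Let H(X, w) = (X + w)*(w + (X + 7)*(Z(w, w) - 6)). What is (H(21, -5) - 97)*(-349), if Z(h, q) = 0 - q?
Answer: 218125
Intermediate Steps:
Z(h, q) = -q
H(X, w) = (X + w)*(w + (-6 - w)*(7 + X)) (H(X, w) = (X + w)*(w + (X + 7)*(-w - 6)) = (X + w)*(w + (7 + X)*(-6 - w)) = (X + w)*(w + (-6 - w)*(7 + X)))
(H(21, -5) - 97)*(-349) = ((-42*21 - 42*(-5) - 6*21**2 - 6*(-5)**2 - 1*21*(-5)**2 - 1*(-5)*21**2 - 12*21*(-5)) - 97)*(-349) = ((-882 + 210 - 6*441 - 6*25 - 1*21*25 - 1*(-5)*441 + 1260) - 97)*(-349) = ((-882 + 210 - 2646 - 150 - 525 + 2205 + 1260) - 97)*(-349) = (-528 - 97)*(-349) = -625*(-349) = 218125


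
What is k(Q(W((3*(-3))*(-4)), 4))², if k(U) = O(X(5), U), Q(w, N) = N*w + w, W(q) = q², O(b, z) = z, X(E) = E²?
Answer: 41990400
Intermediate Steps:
Q(w, N) = w + N*w
k(U) = U
k(Q(W((3*(-3))*(-4)), 4))² = (((3*(-3))*(-4))²*(1 + 4))² = ((-9*(-4))²*5)² = (36²*5)² = (1296*5)² = 6480² = 41990400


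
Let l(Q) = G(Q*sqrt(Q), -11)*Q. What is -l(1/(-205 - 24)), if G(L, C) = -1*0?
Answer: 0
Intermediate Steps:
G(L, C) = 0
l(Q) = 0 (l(Q) = 0*Q = 0)
-l(1/(-205 - 24)) = -1*0 = 0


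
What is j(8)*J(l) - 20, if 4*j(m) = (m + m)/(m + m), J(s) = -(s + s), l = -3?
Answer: -37/2 ≈ -18.500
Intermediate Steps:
J(s) = -2*s
j(m) = ¼ (j(m) = ((m + m)/(m + m))/4 = ((2*m)/((2*m)))/4 = ((2*m)*(1/(2*m)))/4 = (¼)*1 = ¼)
j(8)*J(l) - 20 = (-2*(-3))/4 - 20 = (¼)*6 - 20 = 3/2 - 20 = -37/2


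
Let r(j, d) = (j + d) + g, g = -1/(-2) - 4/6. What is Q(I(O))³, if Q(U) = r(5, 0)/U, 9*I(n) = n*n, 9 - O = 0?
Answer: 24389/157464 ≈ 0.15489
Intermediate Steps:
O = 9 (O = 9 - 1*0 = 9 + 0 = 9)
g = -⅙ (g = -1*(-½) - 4*⅙ = ½ - ⅔ = -⅙ ≈ -0.16667)
I(n) = n²/9 (I(n) = (n*n)/9 = n²/9)
r(j, d) = -⅙ + d + j (r(j, d) = (j + d) - ⅙ = (d + j) - ⅙ = -⅙ + d + j)
Q(U) = 29/(6*U) (Q(U) = (-⅙ + 0 + 5)/U = 29/(6*U))
Q(I(O))³ = (29/(6*(((⅑)*9²))))³ = (29/(6*(((⅑)*81))))³ = ((29/6)/9)³ = ((29/6)*(⅑))³ = (29/54)³ = 24389/157464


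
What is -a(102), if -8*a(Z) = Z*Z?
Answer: 2601/2 ≈ 1300.5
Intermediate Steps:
a(Z) = -Z²/8 (a(Z) = -Z*Z/8 = -Z²/8)
-a(102) = -(-1)*102²/8 = -(-1)*10404/8 = -1*(-2601/2) = 2601/2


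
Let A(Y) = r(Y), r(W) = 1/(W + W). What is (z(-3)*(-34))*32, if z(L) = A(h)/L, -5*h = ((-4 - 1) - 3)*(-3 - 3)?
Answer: -170/9 ≈ -18.889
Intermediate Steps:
r(W) = 1/(2*W)
h = -48/5 (h = -((-4 - 1) - 3)*(-3 - 3)/5 = -(-5 - 3)*(-6)/5 = -(-8)*(-6)/5 = -⅕*48 = -48/5 ≈ -9.6000)
A(Y) = 1/(2*Y)
z(L) = -5/(96*L) (z(L) = (1/(2*(-48/5)))/L = ((½)*(-5/48))/L = -5/(96*L))
(z(-3)*(-34))*32 = (-5/96/(-3)*(-34))*32 = (-5/96*(-⅓)*(-34))*32 = ((5/288)*(-34))*32 = -85/144*32 = -170/9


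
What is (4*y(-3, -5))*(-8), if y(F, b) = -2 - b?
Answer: -96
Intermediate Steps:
(4*y(-3, -5))*(-8) = (4*(-2 - 1*(-5)))*(-8) = (4*(-2 + 5))*(-8) = (4*3)*(-8) = 12*(-8) = -96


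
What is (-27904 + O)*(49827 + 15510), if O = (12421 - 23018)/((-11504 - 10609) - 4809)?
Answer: -16360839785089/8974 ≈ -1.8231e+9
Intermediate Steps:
O = 10597/26922 (O = -10597/(-22113 - 4809) = -10597/(-26922) = -10597*(-1/26922) = 10597/26922 ≈ 0.39362)
(-27904 + O)*(49827 + 15510) = (-27904 + 10597/26922)*(49827 + 15510) = -751220891/26922*65337 = -16360839785089/8974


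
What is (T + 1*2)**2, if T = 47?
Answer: 2401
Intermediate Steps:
(T + 1*2)**2 = (47 + 1*2)**2 = (47 + 2)**2 = 49**2 = 2401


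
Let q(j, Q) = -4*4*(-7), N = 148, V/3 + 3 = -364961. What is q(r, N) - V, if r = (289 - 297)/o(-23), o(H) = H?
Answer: 1095004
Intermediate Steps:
V = -1094892 (V = -9 + 3*(-364961) = -9 - 1094883 = -1094892)
r = 8/23 (r = (289 - 297)/(-23) = -8*(-1/23) = 8/23 ≈ 0.34783)
q(j, Q) = 112 (q(j, Q) = -16*(-7) = 112)
q(r, N) - V = 112 - 1*(-1094892) = 112 + 1094892 = 1095004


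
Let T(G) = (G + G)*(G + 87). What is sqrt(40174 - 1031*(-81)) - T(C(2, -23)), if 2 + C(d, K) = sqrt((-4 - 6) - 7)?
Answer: 374 + sqrt(123685) - 166*I*sqrt(17) ≈ 725.69 - 684.44*I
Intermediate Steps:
C(d, K) = -2 + I*sqrt(17) (C(d, K) = -2 + sqrt((-4 - 6) - 7) = -2 + sqrt(-10 - 7) = -2 + sqrt(-17) = -2 + I*sqrt(17))
T(G) = 2*G*(87 + G) (T(G) = (2*G)*(87 + G) = 2*G*(87 + G))
sqrt(40174 - 1031*(-81)) - T(C(2, -23)) = sqrt(40174 - 1031*(-81)) - 2*(-2 + I*sqrt(17))*(87 + (-2 + I*sqrt(17))) = sqrt(40174 + 83511) - 2*(-2 + I*sqrt(17))*(85 + I*sqrt(17)) = sqrt(123685) - 2*(-2 + I*sqrt(17))*(85 + I*sqrt(17))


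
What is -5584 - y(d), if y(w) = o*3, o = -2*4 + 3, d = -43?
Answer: -5569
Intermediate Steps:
o = -5 (o = -8 + 3 = -5)
y(w) = -15 (y(w) = -5*3 = -15)
-5584 - y(d) = -5584 - 1*(-15) = -5584 + 15 = -5569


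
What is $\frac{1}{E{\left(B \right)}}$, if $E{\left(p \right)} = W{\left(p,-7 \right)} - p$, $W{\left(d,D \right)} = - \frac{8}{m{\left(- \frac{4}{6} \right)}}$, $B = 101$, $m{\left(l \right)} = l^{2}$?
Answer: $- \frac{1}{119} \approx -0.0084034$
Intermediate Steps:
$W{\left(d,D \right)} = -18$ ($W{\left(d,D \right)} = - \frac{8}{\left(- \frac{4}{6}\right)^{2}} = - \frac{8}{\left(\left(-4\right) \frac{1}{6}\right)^{2}} = - \frac{8}{\left(- \frac{2}{3}\right)^{2}} = - \frac{8}{\frac{4}{9}} = \left(-8\right) \frac{9}{4} = -18$)
$E{\left(p \right)} = -18 - p$
$\frac{1}{E{\left(B \right)}} = \frac{1}{-18 - 101} = \frac{1}{-119} = - \frac{1}{119}$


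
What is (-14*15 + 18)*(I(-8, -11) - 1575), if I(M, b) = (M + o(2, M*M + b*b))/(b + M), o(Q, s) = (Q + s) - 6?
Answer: 5778816/19 ≈ 3.0415e+5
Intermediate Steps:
o(Q, s) = -6 + Q + s
I(M, b) = (-4 + M + M² + b²)/(M + b) (I(M, b) = (M + (-6 + 2 + (M*M + b*b)))/(b + M) = (M + (-6 + 2 + (M² + b²)))/(M + b) = (M + (-4 + M² + b²))/(M + b) = (-4 + M + M² + b²)/(M + b))
(-14*15 + 18)*(I(-8, -11) - 1575) = (-14*15 + 18)*((-4 - 8 + (-8)² + (-11)²)/(-8 - 11) - 1575) = (-210 + 18)*((-4 - 8 + 64 + 121)/(-19) - 1575) = -192*(-1/19*173 - 1575) = -192*(-173/19 - 1575) = -192*(-30098/19) = 5778816/19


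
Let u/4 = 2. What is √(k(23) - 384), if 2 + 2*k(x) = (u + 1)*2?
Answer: 2*I*√94 ≈ 19.391*I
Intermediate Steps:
u = 8 (u = 4*2 = 8)
k(x) = 8 (k(x) = -1 + ((8 + 1)*2)/2 = -1 + (9*2)/2 = -1 + (½)*18 = -1 + 9 = 8)
√(k(23) - 384) = √(8 - 384) = √(-376) = 2*I*√94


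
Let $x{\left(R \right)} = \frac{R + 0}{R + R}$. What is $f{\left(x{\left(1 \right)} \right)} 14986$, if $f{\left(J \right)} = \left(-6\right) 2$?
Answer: $-179832$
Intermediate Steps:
$x{\left(R \right)} = \frac{1}{2}$ ($x{\left(R \right)} = \frac{R}{2 R} = R \frac{1}{2 R} = \frac{1}{2}$)
$f{\left(J \right)} = -12$
$f{\left(x{\left(1 \right)} \right)} 14986 = \left(-12\right) 14986 = -179832$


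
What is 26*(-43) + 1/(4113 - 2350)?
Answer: -1971033/1763 ≈ -1118.0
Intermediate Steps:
26*(-43) + 1/(4113 - 2350) = -1118 + 1/1763 = -1971033/1763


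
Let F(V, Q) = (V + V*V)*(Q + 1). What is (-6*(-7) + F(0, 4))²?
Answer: 1764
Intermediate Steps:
F(V, Q) = (1 + Q)*(V + V²) (F(V, Q) = (V + V²)*(1 + Q) = (1 + Q)*(V + V²))
(-6*(-7) + F(0, 4))² = (-6*(-7) + 0*(1 + 4 + 0 + 4*0))² = (42 + 0*(1 + 4 + 0 + 0))² = (42 + 0*5)² = (42 + 0)² = 42² = 1764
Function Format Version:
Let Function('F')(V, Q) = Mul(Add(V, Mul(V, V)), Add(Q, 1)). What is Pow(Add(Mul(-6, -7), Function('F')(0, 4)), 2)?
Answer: 1764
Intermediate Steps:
Function('F')(V, Q) = Mul(Add(1, Q), Add(V, Pow(V, 2))) (Function('F')(V, Q) = Mul(Add(V, Pow(V, 2)), Add(1, Q)) = Mul(Add(1, Q), Add(V, Pow(V, 2))))
Pow(Add(Mul(-6, -7), Function('F')(0, 4)), 2) = Pow(Add(Mul(-6, -7), Mul(0, Add(1, 4, 0, Mul(4, 0)))), 2) = Pow(Add(42, Mul(0, Add(1, 4, 0, 0))), 2) = Pow(Add(42, Mul(0, 5)), 2) = Pow(Add(42, 0), 2) = Pow(42, 2) = 1764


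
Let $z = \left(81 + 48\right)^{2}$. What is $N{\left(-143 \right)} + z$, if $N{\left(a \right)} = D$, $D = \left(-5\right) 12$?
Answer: $16581$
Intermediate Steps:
$D = -60$
$N{\left(a \right)} = -60$
$z = 16641$ ($z = 129^{2} = 16641$)
$N{\left(-143 \right)} + z = -60 + 16641 = 16581$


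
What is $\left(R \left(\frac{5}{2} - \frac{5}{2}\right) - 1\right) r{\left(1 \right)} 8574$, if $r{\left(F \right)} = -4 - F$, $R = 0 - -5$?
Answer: $42870$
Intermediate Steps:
$R = 5$ ($R = 0 + 5 = 5$)
$\left(R \left(\frac{5}{2} - \frac{5}{2}\right) - 1\right) r{\left(1 \right)} 8574 = \left(5 \left(\frac{5}{2} - \frac{5}{2}\right) - 1\right) \left(-4 - 1\right) 8574 = \left(5 \left(5 \cdot \frac{1}{2} - \frac{5}{2}\right) - 1\right) \left(-4 - 1\right) 8574 = \left(5 \left(\frac{5}{2} - \frac{5}{2}\right) - 1\right) \left(-5\right) 8574 = \left(5 \cdot 0 - 1\right) \left(-5\right) 8574 = \left(0 - 1\right) \left(-5\right) 8574 = \left(-1\right) \left(-5\right) 8574 = 5 \cdot 8574 = 42870$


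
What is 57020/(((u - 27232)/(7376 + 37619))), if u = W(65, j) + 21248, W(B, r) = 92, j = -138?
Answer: -641403725/1473 ≈ -4.3544e+5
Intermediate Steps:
u = 21340 (u = 92 + 21248 = 21340)
57020/(((u - 27232)/(7376 + 37619))) = 57020/(((21340 - 27232)/(7376 + 37619))) = 57020/((-5892/44995)) = 57020/((-5892*1/44995)) = 57020/(-5892/44995) = 57020*(-44995/5892) = -641403725/1473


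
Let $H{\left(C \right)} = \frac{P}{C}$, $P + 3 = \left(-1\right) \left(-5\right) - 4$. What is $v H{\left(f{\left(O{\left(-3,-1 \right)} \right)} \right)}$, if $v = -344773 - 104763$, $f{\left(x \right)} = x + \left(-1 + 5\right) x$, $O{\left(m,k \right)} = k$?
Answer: $- \frac{899072}{5} \approx -1.7981 \cdot 10^{5}$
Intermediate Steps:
$f{\left(x \right)} = 5 x$ ($f{\left(x \right)} = x + 4 x = 5 x$)
$v = -449536$
$P = -2$ ($P = -3 - -1 = -3 + \left(5 - 4\right) = -3 + 1 = -2$)
$H{\left(C \right)} = - \frac{2}{C}$
$v H{\left(f{\left(O{\left(-3,-1 \right)} \right)} \right)} = - 449536 \left(- \frac{2}{5 \left(-1\right)}\right) = - 449536 \left(- \frac{2}{-5}\right) = - 449536 \left(\left(-2\right) \left(- \frac{1}{5}\right)\right) = \left(-449536\right) \frac{2}{5} = - \frac{899072}{5}$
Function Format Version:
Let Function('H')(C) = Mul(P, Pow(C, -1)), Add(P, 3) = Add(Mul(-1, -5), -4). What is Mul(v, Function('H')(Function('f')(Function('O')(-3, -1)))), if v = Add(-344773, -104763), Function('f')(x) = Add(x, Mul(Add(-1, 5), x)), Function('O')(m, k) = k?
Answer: Rational(-899072, 5) ≈ -1.7981e+5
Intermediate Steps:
Function('f')(x) = Mul(5, x) (Function('f')(x) = Add(x, Mul(4, x)) = Mul(5, x))
v = -449536
P = -2 (P = Add(-3, Add(Mul(-1, -5), -4)) = Add(-3, Add(5, -4)) = Add(-3, 1) = -2)
Function('H')(C) = Mul(-2, Pow(C, -1))
Mul(v, Function('H')(Function('f')(Function('O')(-3, -1)))) = Mul(-449536, Mul(-2, Pow(Mul(5, -1), -1))) = Mul(-449536, Mul(-2, Pow(-5, -1))) = Mul(-449536, Mul(-2, Rational(-1, 5))) = Mul(-449536, Rational(2, 5)) = Rational(-899072, 5)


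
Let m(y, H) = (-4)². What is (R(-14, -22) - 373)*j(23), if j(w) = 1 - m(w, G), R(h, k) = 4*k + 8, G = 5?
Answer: 6795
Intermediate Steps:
m(y, H) = 16
R(h, k) = 8 + 4*k
j(w) = -15 (j(w) = 1 - 1*16 = 1 - 16 = -15)
(R(-14, -22) - 373)*j(23) = ((8 + 4*(-22)) - 373)*(-15) = ((8 - 88) - 373)*(-15) = (-80 - 373)*(-15) = -453*(-15) = 6795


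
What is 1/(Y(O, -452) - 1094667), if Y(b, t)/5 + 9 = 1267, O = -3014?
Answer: -1/1088377 ≈ -9.1880e-7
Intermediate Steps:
Y(b, t) = 6290 (Y(b, t) = -45 + 5*1267 = -45 + 6335 = 6290)
1/(Y(O, -452) - 1094667) = 1/(6290 - 1094667) = 1/(-1088377) = -1/1088377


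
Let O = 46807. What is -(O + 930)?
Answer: -47737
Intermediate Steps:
-(O + 930) = -(46807 + 930) = -1*47737 = -47737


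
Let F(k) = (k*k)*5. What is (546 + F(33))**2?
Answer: 35892081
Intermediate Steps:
F(k) = 5*k**2 (F(k) = k**2*5 = 5*k**2)
(546 + F(33))**2 = (546 + 5*33**2)**2 = (546 + 5*1089)**2 = (546 + 5445)**2 = 5991**2 = 35892081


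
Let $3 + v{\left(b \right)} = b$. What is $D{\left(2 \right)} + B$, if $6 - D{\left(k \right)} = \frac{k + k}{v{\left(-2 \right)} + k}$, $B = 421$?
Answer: $\frac{1285}{3} \approx 428.33$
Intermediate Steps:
$v{\left(b \right)} = -3 + b$
$D{\left(k \right)} = 6 - \frac{2 k}{-5 + k}$ ($D{\left(k \right)} = 6 - \frac{k + k}{\left(-3 - 2\right) + k} = 6 - \frac{2 k}{-5 + k}$)
$D{\left(2 \right)} + B = \frac{2 \left(-15 + 2 \cdot 2\right)}{-5 + 2} + 421 = \frac{2 \left(-15 + 4\right)}{-3} + 421 = 2 \left(- \frac{1}{3}\right) \left(-11\right) + 421 = \frac{22}{3} + 421 = \frac{1285}{3}$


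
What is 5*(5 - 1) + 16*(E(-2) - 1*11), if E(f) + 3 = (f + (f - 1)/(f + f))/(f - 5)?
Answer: -1408/7 ≈ -201.14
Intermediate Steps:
E(f) = -3 + (f + (-1 + f)/(2*f))/(-5 + f) (E(f) = -3 + (f + (f - 1)/(f + f))/(f - 5) = -3 + (f + (-1 + f)/((2*f)))/(-5 + f) = -3 + (f + (-1 + f)*(1/(2*f)))/(-5 + f) = -3 + (f + (-1 + f)/(2*f))/(-5 + f))
5*(5 - 1) + 16*(E(-2) - 1*11) = 5*(5 - 1) + 16*((½)*(-1 - 4*(-2)² + 31*(-2))/(-2*(-5 - 2)) - 1*11) = 5*4 + 16*((½)*(-½)*(-1 - 4*4 - 62)/(-7) - 11) = 20 + 16*((½)*(-½)*(-⅐)*(-1 - 16 - 62) - 11) = 20 + 16*((½)*(-½)*(-⅐)*(-79) - 11) = 20 + 16*(-79/28 - 11) = 20 + 16*(-387/28) = 20 - 1548/7 = -1408/7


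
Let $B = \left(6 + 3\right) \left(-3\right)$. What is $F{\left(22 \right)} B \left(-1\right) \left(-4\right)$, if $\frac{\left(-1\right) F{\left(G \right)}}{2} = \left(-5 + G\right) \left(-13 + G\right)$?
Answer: $33048$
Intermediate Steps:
$B = -27$ ($B = 9 \left(-3\right) = -27$)
$F{\left(G \right)} = - 2 \left(-13 + G\right) \left(-5 + G\right)$ ($F{\left(G \right)} = - 2 \left(-5 + G\right) \left(-13 + G\right) = - 2 \left(-13 + G\right) \left(-5 + G\right)$)
$F{\left(22 \right)} B \left(-1\right) \left(-4\right) = \left(-130 - 2 \cdot 22^{2} + 36 \cdot 22\right) \left(-27\right) \left(-1\right) \left(-4\right) = \left(-130 - 968 + 792\right) 27 \left(-4\right) = \left(-130 - 968 + 792\right) \left(-108\right) = \left(-306\right) \left(-108\right) = 33048$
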